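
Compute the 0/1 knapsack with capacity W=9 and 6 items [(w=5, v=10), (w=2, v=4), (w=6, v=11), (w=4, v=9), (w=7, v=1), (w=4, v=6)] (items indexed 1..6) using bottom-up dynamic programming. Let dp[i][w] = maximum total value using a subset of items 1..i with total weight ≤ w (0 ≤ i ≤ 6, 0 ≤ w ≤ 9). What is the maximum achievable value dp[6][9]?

19

i\w   0   1   2   3   4   5   6   7   8   9
  0   0   0   0   0   0   0   0   0   0   0
  1   0   0   0   0   0  10  10  10  10  10
  2   0   0   4   4   4  10  10  14  14  14
  3   0   0   4   4   4  10  11  14  15  15
  4   0   0   4   4   9  10  13  14  15  19
  5   0   0   4   4   9  10  13  14  15  19
  6   0   0   4   4   9  10  13  14  15  19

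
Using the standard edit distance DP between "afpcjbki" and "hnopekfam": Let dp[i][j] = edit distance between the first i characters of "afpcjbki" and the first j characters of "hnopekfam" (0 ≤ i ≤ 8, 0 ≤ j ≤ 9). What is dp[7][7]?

   ''  h  n  o  p  e  k  f  a  m
''  0  1  2  3  4  5  6  7  8  9
 a  1  1  2  3  4  5  6  7  7  8
 f  2  2  2  3  4  5  6  6  7  8
 p  3  3  3  3  3  4  5  6  7  8
 c  4  4  4  4  4  4  5  6  7  8
 j  5  5  5  5  5  5  5  6  7  8
 b  6  6  6  6  6  6  6  6  7  8
 k  7  7  7  7  7  7  6  7  7  8
 i  8  8  8  8  8  8  7  7  8  8

7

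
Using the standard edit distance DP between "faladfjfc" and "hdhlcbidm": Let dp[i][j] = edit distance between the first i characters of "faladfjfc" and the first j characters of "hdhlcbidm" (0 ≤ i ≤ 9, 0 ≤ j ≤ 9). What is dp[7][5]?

   ''  h  d  h  l  c  b  i  d  m
''  0  1  2  3  4  5  6  7  8  9
 f  1  1  2  3  4  5  6  7  8  9
 a  2  2  2  3  4  5  6  7  8  9
 l  3  3  3  3  3  4  5  6  7  8
 a  4  4  4  4  4  4  5  6  7  8
 d  5  5  4  5  5  5  5  6  6  7
 f  6  6  5  5  6  6  6  6  7  7
 j  7  7  6  6  6  7  7  7  7  8
 f  8  8  7  7  7  7  8  8  8  8
 c  9  9  8  8  8  7  8  9  9  9

7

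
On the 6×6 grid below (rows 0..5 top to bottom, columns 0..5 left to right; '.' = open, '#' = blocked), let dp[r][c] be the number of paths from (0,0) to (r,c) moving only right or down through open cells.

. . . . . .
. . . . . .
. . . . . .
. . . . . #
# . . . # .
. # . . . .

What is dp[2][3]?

10

r\c   0   1   2   3   4   5
  0   1   1   1   1   1   1
  1   1   2   3   4   5   6
  2   1   3   6  10  15  21
  3   1   4  10  20  35   0
  4   0   4  14  34   0   0
  5   0   0  14  48  48  48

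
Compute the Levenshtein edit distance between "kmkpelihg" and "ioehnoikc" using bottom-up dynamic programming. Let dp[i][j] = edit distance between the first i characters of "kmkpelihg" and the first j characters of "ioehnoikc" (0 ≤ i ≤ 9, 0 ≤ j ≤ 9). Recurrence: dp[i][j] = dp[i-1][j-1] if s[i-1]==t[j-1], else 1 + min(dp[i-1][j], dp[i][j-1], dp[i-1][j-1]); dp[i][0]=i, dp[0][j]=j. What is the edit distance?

   ''  i  o  e  h  n  o  i  k  c
''  0  1  2  3  4  5  6  7  8  9
 k  1  1  2  3  4  5  6  7  7  8
 m  2  2  2  3  4  5  6  7  8  8
 k  3  3  3  3  4  5  6  7  7  8
 p  4  4  4  4  4  5  6  7  8  8
 e  5  5  5  4  5  5  6  7  8  9
 l  6  6  6  5  5  6  6  7  8  9
 i  7  6  7  6  6  6  7  6  7  8
 h  8  7  7  7  6  7  7  7  7  8
 g  9  8  8  8  7  7  8  8  8  8

8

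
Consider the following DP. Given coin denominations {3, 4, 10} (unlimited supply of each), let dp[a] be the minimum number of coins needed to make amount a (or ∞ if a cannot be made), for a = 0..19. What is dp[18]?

3

 a  0  1  2  3  4  5  6  7  8  9 10 11 12 13 14 15 16 17 18 19
dp  0  -  -  1  1  -  2  2  2  3  1  3  3  2  2  4  3  3  3  4
(- denotes ∞ / unreachable)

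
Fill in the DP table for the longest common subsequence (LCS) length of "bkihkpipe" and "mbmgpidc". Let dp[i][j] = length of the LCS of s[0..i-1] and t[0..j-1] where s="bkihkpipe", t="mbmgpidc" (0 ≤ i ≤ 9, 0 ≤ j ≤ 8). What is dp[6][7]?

   ''  m  b  m  g  p  i  d  c
''  0  0  0  0  0  0  0  0  0
 b  0  0  1  1  1  1  1  1  1
 k  0  0  1  1  1  1  1  1  1
 i  0  0  1  1  1  1  2  2  2
 h  0  0  1  1  1  1  2  2  2
 k  0  0  1  1  1  1  2  2  2
 p  0  0  1  1  1  2  2  2  2
 i  0  0  1  1  1  2  3  3  3
 p  0  0  1  1  1  2  3  3  3
 e  0  0  1  1  1  2  3  3  3

2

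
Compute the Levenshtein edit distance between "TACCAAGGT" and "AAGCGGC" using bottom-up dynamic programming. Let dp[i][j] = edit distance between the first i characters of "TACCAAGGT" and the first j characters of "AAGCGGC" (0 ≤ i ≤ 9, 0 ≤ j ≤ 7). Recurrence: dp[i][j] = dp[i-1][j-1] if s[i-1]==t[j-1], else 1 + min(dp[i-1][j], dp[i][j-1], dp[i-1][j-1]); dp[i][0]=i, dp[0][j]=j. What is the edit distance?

   ''  A  A  G  C  G  G  C
''  0  1  2  3  4  5  6  7
 T  1  1  2  3  4  5  6  7
 A  2  1  1  2  3  4  5  6
 C  3  2  2  2  2  3  4  5
 C  4  3  3  3  2  3  4  4
 A  5  4  3  4  3  3  4  5
 A  6  5  4  4  4  4  4  5
 G  7  6  5  4  5  4  4  5
 G  8  7  6  5  5  5  4  5
 T  9  8  7  6  6  6  5  5

5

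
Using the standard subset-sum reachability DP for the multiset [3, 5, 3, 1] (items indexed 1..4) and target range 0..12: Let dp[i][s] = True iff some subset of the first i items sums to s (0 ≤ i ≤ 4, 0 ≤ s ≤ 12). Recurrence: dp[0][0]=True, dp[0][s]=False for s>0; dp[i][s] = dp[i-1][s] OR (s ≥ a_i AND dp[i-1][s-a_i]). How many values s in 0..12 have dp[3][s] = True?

6

i\s   0   1   2   3   4   5   6   7   8   9  10  11  12
  0   T   F   F   F   F   F   F   F   F   F   F   F   F
  1   T   F   F   T   F   F   F   F   F   F   F   F   F
  2   T   F   F   T   F   T   F   F   T   F   F   F   F
  3   T   F   F   T   F   T   T   F   T   F   F   T   F
  4   T   T   F   T   T   T   T   T   T   T   F   T   T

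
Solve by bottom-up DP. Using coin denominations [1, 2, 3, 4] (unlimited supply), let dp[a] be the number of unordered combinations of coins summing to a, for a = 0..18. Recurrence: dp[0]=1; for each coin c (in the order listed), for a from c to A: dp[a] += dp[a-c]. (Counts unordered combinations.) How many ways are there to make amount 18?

84

after  coin     0     1     2     3     4     5     6     7     8     9    10    11    12    13    14    15    16    17    18
          1     1     1     1     1     1     1     1     1     1     1     1     1     1     1     1     1     1     1     1
          2     1     1     2     2     3     3     4     4     5     5     6     6     7     7     8     8     9     9    10
          3     1     1     2     3     4     5     7     8    10    12    14    16    19    21    24    27    30    33    37
          4     1     1     2     3     5     6     9    11    15    18    23    27    34    39    47    54    64    72    84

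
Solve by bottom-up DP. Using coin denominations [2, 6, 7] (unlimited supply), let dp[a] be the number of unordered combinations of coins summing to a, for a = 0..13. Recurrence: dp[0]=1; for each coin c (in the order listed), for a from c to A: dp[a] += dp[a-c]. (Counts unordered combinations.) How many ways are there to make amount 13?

after  coin     0     1     2     3     4     5     6     7     8     9    10    11    12    13
          2     1     0     1     0     1     0     1     0     1     0     1     0     1     0
          6     1     0     1     0     1     0     2     0     2     0     2     0     3     0
          7     1     0     1     0     1     0     2     1     2     1     2     1     3     2

2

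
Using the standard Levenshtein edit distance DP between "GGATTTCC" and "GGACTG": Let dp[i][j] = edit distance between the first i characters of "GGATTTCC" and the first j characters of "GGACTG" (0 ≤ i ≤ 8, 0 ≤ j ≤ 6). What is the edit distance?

4

   ''  G  G  A  C  T  G
''  0  1  2  3  4  5  6
 G  1  0  1  2  3  4  5
 G  2  1  0  1  2  3  4
 A  3  2  1  0  1  2  3
 T  4  3  2  1  1  1  2
 T  5  4  3  2  2  1  2
 T  6  5  4  3  3  2  2
 C  7  6  5  4  3  3  3
 C  8  7  6  5  4  4  4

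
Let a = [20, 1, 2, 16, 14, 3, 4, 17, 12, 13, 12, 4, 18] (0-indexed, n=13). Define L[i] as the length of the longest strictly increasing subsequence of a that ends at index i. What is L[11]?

   i    0    1    2    3    4    5    6    7    8    9   10   11   12
a[i]   20    1    2   16   14    3    4   17   12   13   12    4   18
L[i]    1    1    2    3    3    3    4    5    5    6    5    4    7

4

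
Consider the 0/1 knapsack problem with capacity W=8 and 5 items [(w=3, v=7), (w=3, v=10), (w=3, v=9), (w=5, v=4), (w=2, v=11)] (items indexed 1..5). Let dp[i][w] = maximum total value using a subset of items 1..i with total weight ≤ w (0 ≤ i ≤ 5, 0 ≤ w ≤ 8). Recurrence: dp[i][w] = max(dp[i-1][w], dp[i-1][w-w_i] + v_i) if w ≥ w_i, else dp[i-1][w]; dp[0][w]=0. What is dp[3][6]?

19

i\w   0   1   2   3   4   5   6   7   8
  0   0   0   0   0   0   0   0   0   0
  1   0   0   0   7   7   7   7   7   7
  2   0   0   0  10  10  10  17  17  17
  3   0   0   0  10  10  10  19  19  19
  4   0   0   0  10  10  10  19  19  19
  5   0   0  11  11  11  21  21  21  30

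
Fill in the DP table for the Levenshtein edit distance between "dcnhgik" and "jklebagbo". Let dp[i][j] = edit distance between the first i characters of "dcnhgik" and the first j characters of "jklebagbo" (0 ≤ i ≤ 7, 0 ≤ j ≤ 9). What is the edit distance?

8

   ''  j  k  l  e  b  a  g  b  o
''  0  1  2  3  4  5  6  7  8  9
 d  1  1  2  3  4  5  6  7  8  9
 c  2  2  2  3  4  5  6  7  8  9
 n  3  3  3  3  4  5  6  7  8  9
 h  4  4  4  4  4  5  6  7  8  9
 g  5  5  5  5  5  5  6  6  7  8
 i  6  6  6  6  6  6  6  7  7  8
 k  7  7  6  7  7  7  7  7  8  8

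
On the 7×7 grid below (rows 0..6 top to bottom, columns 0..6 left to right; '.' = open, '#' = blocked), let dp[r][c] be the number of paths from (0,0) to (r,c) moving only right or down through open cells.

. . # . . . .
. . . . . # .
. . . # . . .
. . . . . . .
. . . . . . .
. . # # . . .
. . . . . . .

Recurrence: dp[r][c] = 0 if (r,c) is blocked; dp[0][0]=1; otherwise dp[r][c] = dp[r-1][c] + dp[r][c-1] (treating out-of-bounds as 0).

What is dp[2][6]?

2

r\c   0   1   2   3   4   5   6
  0   1   1   0   0   0   0   0
  1   1   2   2   2   2   0   0
  2   1   3   5   0   2   2   2
  3   1   4   9   9  11  13  15
  4   1   5  14  23  34  47  62
  5   1   6   0   0  34  81 143
  6   1   7   7   7  41 122 265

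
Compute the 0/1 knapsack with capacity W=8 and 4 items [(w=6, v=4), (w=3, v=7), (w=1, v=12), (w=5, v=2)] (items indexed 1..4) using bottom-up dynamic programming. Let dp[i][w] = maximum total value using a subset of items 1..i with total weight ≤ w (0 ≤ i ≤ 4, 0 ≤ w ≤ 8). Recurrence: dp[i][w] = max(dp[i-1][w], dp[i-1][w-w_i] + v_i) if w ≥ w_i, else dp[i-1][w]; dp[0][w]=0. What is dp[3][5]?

19

i\w   0   1   2   3   4   5   6   7   8
  0   0   0   0   0   0   0   0   0   0
  1   0   0   0   0   0   0   4   4   4
  2   0   0   0   7   7   7   7   7   7
  3   0  12  12  12  19  19  19  19  19
  4   0  12  12  12  19  19  19  19  19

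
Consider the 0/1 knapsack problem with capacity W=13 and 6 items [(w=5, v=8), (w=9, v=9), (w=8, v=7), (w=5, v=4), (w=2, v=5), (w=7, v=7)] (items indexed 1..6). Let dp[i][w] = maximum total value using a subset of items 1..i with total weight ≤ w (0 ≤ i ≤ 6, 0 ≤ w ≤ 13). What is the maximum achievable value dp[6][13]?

17

i\w   0   1   2   3   4   5   6   7   8   9  10  11  12  13
  0   0   0   0   0   0   0   0   0   0   0   0   0   0   0
  1   0   0   0   0   0   8   8   8   8   8   8   8   8   8
  2   0   0   0   0   0   8   8   8   8   9   9   9   9   9
  3   0   0   0   0   0   8   8   8   8   9   9   9   9  15
  4   0   0   0   0   0   8   8   8   8   9  12  12  12  15
  5   0   0   5   5   5   8   8  13  13  13  13  14  17  17
  6   0   0   5   5   5   8   8  13  13  13  13  14  17  17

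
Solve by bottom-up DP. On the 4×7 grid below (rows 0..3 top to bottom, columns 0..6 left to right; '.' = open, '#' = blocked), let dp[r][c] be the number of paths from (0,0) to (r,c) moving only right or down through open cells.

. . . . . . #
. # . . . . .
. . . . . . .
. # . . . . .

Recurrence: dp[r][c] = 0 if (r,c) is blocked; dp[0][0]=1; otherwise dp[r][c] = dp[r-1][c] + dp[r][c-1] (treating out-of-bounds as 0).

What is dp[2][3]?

r\c   0   1   2   3   4   5   6
  0   1   1   1   1   1   1   0
  1   1   0   1   2   3   4   4
  2   1   1   2   4   7  11  15
  3   1   0   2   6  13  24  39

4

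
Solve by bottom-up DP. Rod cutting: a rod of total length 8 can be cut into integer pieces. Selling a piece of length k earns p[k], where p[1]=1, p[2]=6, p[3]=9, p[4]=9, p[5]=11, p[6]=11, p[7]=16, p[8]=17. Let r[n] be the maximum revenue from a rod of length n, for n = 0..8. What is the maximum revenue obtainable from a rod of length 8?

24

   n    0    1    2    3    4    5    6    7    8
r[n]    0    1    6    9   12   15   18   21   24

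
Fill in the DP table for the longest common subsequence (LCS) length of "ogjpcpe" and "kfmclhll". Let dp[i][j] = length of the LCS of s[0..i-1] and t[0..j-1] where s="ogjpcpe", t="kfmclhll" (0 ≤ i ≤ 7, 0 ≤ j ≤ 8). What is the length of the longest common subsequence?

   ''  k  f  m  c  l  h  l  l
''  0  0  0  0  0  0  0  0  0
 o  0  0  0  0  0  0  0  0  0
 g  0  0  0  0  0  0  0  0  0
 j  0  0  0  0  0  0  0  0  0
 p  0  0  0  0  0  0  0  0  0
 c  0  0  0  0  1  1  1  1  1
 p  0  0  0  0  1  1  1  1  1
 e  0  0  0  0  1  1  1  1  1

1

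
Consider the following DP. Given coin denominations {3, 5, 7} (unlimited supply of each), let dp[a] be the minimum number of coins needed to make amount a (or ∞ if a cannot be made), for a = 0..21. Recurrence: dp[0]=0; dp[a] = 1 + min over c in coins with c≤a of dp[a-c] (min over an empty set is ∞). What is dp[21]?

3

 a  0  1  2  3  4  5  6  7  8  9 10 11 12 13 14 15 16 17 18 19 20 21
dp  0  -  -  1  -  1  2  1  2  3  2  3  2  3  2  3  4  3  4  3  4  3
(- denotes ∞ / unreachable)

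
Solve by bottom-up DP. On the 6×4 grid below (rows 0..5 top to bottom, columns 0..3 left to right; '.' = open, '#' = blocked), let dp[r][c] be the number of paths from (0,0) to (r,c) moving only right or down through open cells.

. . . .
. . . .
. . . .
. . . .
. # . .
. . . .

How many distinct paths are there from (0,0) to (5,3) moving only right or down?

r\c   0   1   2   3
  0   1   1   1   1
  1   1   2   3   4
  2   1   3   6  10
  3   1   4  10  20
  4   1   0  10  30
  5   1   1  11  41

41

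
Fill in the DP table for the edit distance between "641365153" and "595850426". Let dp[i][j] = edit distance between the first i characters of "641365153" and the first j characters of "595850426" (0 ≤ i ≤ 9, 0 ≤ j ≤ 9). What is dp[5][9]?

   ''  5  9  5  8  5  0  4  2  6
''  0  1  2  3  4  5  6  7  8  9
 6  1  1  2  3  4  5  6  7  8  8
 4  2  2  2  3  4  5  6  6  7  8
 1  3  3  3  3  4  5  6  7  7  8
 3  4  4  4  4  4  5  6  7  8  8
 6  5  5  5  5  5  5  6  7  8  8
 5  6  5  6  5  6  5  6  7  8  9
 1  7  6  6  6  6  6  6  7  8  9
 5  8  7  7  6  7  6  7  7  8  9
 3  9  8  8  7  7  7  7  8  8  9

8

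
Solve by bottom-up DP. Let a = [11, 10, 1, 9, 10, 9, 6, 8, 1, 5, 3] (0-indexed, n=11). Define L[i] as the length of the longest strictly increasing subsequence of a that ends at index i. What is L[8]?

1

   i    0    1    2    3    4    5    6    7    8    9   10
a[i]   11   10    1    9   10    9    6    8    1    5    3
L[i]    1    1    1    2    3    2    2    3    1    2    2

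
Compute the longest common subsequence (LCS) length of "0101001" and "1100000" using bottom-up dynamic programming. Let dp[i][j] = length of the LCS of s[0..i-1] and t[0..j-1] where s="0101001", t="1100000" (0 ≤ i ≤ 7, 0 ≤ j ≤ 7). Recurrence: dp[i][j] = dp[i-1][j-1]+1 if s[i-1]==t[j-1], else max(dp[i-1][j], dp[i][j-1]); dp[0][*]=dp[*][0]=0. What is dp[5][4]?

3

   ''  1  1  0  0  0  0  0
''  0  0  0  0  0  0  0  0
 0  0  0  0  1  1  1  1  1
 1  0  1  1  1  1  1  1  1
 0  0  1  1  2  2  2  2  2
 1  0  1  2  2  2  2  2  2
 0  0  1  2  3  3  3  3  3
 0  0  1  2  3  4  4  4  4
 1  0  1  2  3  4  4  4  4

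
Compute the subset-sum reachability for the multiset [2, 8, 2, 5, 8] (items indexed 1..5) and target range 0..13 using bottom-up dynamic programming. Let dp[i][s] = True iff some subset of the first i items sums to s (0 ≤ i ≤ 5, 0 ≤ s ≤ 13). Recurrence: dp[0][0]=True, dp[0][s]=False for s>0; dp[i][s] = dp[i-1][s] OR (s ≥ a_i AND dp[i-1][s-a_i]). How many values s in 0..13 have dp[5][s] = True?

10

i\s   0   1   2   3   4   5   6   7   8   9  10  11  12  13
  0   T   F   F   F   F   F   F   F   F   F   F   F   F   F
  1   T   F   T   F   F   F   F   F   F   F   F   F   F   F
  2   T   F   T   F   F   F   F   F   T   F   T   F   F   F
  3   T   F   T   F   T   F   F   F   T   F   T   F   T   F
  4   T   F   T   F   T   T   F   T   T   T   T   F   T   T
  5   T   F   T   F   T   T   F   T   T   T   T   F   T   T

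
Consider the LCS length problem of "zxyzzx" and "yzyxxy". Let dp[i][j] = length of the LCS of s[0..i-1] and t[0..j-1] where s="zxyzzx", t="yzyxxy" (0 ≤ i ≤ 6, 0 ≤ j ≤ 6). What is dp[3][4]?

   ''  y  z  y  x  x  y
''  0  0  0  0  0  0  0
 z  0  0  1  1  1  1  1
 x  0  0  1  1  2  2  2
 y  0  1  1  2  2  2  3
 z  0  1  2  2  2  2  3
 z  0  1  2  2  2  2  3
 x  0  1  2  2  3  3  3

2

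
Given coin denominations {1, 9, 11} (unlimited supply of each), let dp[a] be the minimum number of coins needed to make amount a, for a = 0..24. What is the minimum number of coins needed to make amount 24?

 a  0  1  2  3  4  5  6  7  8  9 10 11 12 13 14 15 16 17 18 19 20 21 22 23 24
dp  0  1  2  3  4  5  6  7  8  1  2  1  2  3  4  5  6  7  2  3  2  3  2  3  4

4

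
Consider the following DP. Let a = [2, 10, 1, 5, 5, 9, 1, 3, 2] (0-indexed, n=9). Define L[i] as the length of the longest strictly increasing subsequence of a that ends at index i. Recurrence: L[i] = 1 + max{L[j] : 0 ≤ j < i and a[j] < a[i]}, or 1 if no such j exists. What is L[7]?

   i    0    1    2    3    4    5    6    7    8
a[i]    2   10    1    5    5    9    1    3    2
L[i]    1    2    1    2    2    3    1    2    2

2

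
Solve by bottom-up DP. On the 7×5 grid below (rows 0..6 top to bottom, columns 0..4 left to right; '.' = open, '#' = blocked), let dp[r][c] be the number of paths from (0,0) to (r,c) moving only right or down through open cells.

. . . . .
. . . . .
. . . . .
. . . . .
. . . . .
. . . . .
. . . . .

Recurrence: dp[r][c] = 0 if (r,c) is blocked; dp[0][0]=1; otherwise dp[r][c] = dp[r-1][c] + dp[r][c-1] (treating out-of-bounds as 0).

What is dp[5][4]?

126

r\c   0   1   2   3   4
  0   1   1   1   1   1
  1   1   2   3   4   5
  2   1   3   6  10  15
  3   1   4  10  20  35
  4   1   5  15  35  70
  5   1   6  21  56 126
  6   1   7  28  84 210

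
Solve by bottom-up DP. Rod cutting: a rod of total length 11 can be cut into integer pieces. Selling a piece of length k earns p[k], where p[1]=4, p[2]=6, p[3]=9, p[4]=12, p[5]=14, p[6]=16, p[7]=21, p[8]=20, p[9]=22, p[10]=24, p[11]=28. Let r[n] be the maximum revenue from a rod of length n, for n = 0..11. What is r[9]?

36

   n    0    1    2    3    4    5    6    7    8    9   10   11
r[n]    0    4    8   12   16   20   24   28   32   36   40   44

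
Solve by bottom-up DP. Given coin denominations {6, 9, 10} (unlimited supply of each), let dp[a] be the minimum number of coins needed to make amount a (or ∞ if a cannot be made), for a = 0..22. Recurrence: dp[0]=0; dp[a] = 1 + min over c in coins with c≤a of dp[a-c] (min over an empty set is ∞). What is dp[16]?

 a  0  1  2  3  4  5  6  7  8  9 10 11 12 13 14 15 16 17 18 19 20 21 22
dp  0  -  -  -  -  -  1  -  -  1  1  -  2  -  -  2  2  -  2  2  2  3  3
(- denotes ∞ / unreachable)

2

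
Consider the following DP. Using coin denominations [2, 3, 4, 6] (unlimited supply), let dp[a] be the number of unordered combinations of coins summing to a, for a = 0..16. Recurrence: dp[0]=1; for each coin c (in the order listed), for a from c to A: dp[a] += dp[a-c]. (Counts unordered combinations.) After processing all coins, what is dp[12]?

11

after  coin     0     1     2     3     4     5     6     7     8     9    10    11    12    13    14    15    16
          2     1     0     1     0     1     0     1     0     1     0     1     0     1     0     1     0     1
          3     1     0     1     1     1     1     2     1     2     2     2     2     3     2     3     3     3
          4     1     0     1     1     2     1     3     2     4     3     5     4     7     5     8     7    10
          6     1     0     1     1     2     1     4     2     5     4     7     5    11     7    13    11    17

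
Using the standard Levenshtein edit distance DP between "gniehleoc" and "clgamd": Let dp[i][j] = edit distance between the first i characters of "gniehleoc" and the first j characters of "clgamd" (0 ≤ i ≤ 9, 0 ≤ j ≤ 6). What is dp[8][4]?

7

   ''  c  l  g  a  m  d
''  0  1  2  3  4  5  6
 g  1  1  2  2  3  4  5
 n  2  2  2  3  3  4  5
 i  3  3  3  3  4  4  5
 e  4  4  4  4  4  5  5
 h  5  5  5  5  5  5  6
 l  6  6  5  6  6  6  6
 e  7  7  6  6  7  7  7
 o  8  8  7  7  7  8  8
 c  9  8  8  8  8  8  9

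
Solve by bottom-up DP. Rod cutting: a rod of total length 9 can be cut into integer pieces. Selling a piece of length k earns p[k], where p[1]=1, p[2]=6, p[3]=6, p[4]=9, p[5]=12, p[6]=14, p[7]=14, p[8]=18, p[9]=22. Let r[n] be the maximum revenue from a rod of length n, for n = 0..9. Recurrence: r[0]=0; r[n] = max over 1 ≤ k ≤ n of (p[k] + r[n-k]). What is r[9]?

   n    0    1    2    3    4    5    6    7    8    9
r[n]    0    1    6    7   12   13   18   19   24   25

25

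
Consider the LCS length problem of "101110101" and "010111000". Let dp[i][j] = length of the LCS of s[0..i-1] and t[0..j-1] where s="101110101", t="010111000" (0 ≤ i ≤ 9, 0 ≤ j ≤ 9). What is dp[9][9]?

   ''  0  1  0  1  1  1  0  0  0
''  0  0  0  0  0  0  0  0  0  0
 1  0  0  1  1  1  1  1  1  1  1
 0  0  1  1  2  2  2  2  2  2  2
 1  0  1  2  2  3  3  3  3  3  3
 1  0  1  2  2  3  4  4  4  4  4
 1  0  1  2  2  3  4  5  5  5  5
 0  0  1  2  3  3  4  5  6  6  6
 1  0  1  2  3  4  4  5  6  6  6
 0  0  1  2  3  4  4  5  6  7  7
 1  0  1  2  3  4  5  5  6  7  7

7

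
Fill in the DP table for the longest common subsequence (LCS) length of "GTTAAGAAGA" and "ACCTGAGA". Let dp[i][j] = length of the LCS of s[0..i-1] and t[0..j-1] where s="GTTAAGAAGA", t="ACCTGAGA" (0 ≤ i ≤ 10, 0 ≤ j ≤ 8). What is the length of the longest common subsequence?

   ''  A  C  C  T  G  A  G  A
''  0  0  0  0  0  0  0  0  0
 G  0  0  0  0  0  1  1  1  1
 T  0  0  0  0  1  1  1  1  1
 T  0  0  0  0  1  1  1  1  1
 A  0  1  1  1  1  1  2  2  2
 A  0  1  1  1  1  1  2  2  3
 G  0  1  1  1  1  2  2  3  3
 A  0  1  1  1  1  2  3  3  4
 A  0  1  1  1  1  2  3  3  4
 G  0  1  1  1  1  2  3  4  4
 A  0  1  1  1  1  2  3  4  5

5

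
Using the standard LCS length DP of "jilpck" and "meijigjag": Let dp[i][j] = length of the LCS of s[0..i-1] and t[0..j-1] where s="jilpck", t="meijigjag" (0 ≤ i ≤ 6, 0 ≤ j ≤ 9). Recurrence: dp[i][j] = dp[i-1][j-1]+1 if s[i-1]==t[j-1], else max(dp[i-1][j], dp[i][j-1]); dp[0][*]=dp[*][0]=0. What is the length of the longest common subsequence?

2

   ''  m  e  i  j  i  g  j  a  g
''  0  0  0  0  0  0  0  0  0  0
 j  0  0  0  0  1  1  1  1  1  1
 i  0  0  0  1  1  2  2  2  2  2
 l  0  0  0  1  1  2  2  2  2  2
 p  0  0  0  1  1  2  2  2  2  2
 c  0  0  0  1  1  2  2  2  2  2
 k  0  0  0  1  1  2  2  2  2  2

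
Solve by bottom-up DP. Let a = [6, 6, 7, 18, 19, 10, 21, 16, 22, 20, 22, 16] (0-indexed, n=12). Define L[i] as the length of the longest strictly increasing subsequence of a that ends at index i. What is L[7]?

4

   i    0    1    2    3    4    5    6    7    8    9   10   11
a[i]    6    6    7   18   19   10   21   16   22   20   22   16
L[i]    1    1    2    3    4    3    5    4    6    5    6    4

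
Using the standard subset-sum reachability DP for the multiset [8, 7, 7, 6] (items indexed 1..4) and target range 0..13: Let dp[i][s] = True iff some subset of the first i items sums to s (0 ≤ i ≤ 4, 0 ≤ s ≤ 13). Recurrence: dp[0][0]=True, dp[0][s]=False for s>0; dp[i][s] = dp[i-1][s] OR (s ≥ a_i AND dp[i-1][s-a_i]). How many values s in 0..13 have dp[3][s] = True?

i\s   0   1   2   3   4   5   6   7   8   9  10  11  12  13
  0   T   F   F   F   F   F   F   F   F   F   F   F   F   F
  1   T   F   F   F   F   F   F   F   T   F   F   F   F   F
  2   T   F   F   F   F   F   F   T   T   F   F   F   F   F
  3   T   F   F   F   F   F   F   T   T   F   F   F   F   F
  4   T   F   F   F   F   F   T   T   T   F   F   F   F   T

3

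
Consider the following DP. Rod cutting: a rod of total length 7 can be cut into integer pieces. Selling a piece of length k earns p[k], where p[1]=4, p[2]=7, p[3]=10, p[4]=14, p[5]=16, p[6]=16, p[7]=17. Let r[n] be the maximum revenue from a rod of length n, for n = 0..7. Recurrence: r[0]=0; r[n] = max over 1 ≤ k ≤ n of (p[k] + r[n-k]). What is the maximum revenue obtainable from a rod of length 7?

28

   n    0    1    2    3    4    5    6    7
r[n]    0    4    8   12   16   20   24   28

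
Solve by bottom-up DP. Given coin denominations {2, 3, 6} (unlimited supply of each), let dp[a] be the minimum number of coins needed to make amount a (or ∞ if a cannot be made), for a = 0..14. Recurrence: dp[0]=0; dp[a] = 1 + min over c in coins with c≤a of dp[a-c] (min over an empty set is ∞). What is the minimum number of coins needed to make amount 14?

 a  0  1  2  3  4  5  6  7  8  9 10 11 12 13 14
dp  0  -  1  1  2  2  1  3  2  2  3  3  2  4  3
(- denotes ∞ / unreachable)

3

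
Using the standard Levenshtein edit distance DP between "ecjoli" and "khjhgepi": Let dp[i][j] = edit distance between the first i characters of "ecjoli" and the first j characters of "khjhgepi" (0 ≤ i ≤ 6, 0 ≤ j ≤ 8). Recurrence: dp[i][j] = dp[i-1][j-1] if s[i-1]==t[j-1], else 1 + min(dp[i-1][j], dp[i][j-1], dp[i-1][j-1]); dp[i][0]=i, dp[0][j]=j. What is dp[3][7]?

   ''  k  h  j  h  g  e  p  i
''  0  1  2  3  4  5  6  7  8
 e  1  1  2  3  4  5  5  6  7
 c  2  2  2  3  4  5  6  6  7
 j  3  3  3  2  3  4  5  6  7
 o  4  4  4  3  3  4  5  6  7
 l  5  5  5  4  4  4  5  6  7
 i  6  6  6  5  5  5  5  6  6

6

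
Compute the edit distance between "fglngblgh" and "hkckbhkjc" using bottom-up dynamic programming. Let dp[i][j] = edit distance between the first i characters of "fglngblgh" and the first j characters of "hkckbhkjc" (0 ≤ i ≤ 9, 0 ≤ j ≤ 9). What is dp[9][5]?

   ''  h  k  c  k  b  h  k  j  c
''  0  1  2  3  4  5  6  7  8  9
 f  1  1  2  3  4  5  6  7  8  9
 g  2  2  2  3  4  5  6  7  8  9
 l  3  3  3  3  4  5  6  7  8  9
 n  4  4  4  4  4  5  6  7  8  9
 g  5  5  5  5  5  5  6  7  8  9
 b  6  6  6  6  6  5  6  7  8  9
 l  7  7  7  7  7  6  6  7  8  9
 g  8  8  8  8  8  7  7  7  8  9
 h  9  8  9  9  9  8  7  8  8  9

8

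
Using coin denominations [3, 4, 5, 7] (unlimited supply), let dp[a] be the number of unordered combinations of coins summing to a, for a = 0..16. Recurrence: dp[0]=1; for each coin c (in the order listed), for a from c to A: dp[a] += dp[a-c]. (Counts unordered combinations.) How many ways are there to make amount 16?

after  coin     0     1     2     3     4     5     6     7     8     9    10    11    12    13    14    15    16
          3     1     0     0     1     0     0     1     0     0     1     0     0     1     0     0     1     0
          4     1     0     0     1     1     0     1     1     1     1     1     1     2     1     1     2     2
          5     1     0     0     1     1     1     1     1     2     2     2     2     3     3     3     4     4
          7     1     0     0     1     1     1     1     2     2     2     3     3     4     4     5     6     6

6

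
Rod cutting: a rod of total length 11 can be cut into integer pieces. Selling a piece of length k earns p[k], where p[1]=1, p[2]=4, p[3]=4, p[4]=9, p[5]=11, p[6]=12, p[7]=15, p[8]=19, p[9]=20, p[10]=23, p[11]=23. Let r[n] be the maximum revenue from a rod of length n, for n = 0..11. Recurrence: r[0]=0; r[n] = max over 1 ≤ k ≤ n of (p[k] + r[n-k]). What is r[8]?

19

   n    0    1    2    3    4    5    6    7    8    9   10   11
r[n]    0    1    4    5    9   11   13   15   19   20   23   24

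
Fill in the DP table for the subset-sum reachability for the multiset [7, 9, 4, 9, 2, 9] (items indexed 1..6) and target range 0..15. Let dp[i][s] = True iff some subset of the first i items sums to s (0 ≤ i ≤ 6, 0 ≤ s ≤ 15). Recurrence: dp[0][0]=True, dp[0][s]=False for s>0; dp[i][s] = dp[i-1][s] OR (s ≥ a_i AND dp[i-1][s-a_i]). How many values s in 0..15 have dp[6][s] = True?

9

i\s   0   1   2   3   4   5   6   7   8   9  10  11  12  13  14  15
  0   T   F   F   F   F   F   F   F   F   F   F   F   F   F   F   F
  1   T   F   F   F   F   F   F   T   F   F   F   F   F   F   F   F
  2   T   F   F   F   F   F   F   T   F   T   F   F   F   F   F   F
  3   T   F   F   F   T   F   F   T   F   T   F   T   F   T   F   F
  4   T   F   F   F   T   F   F   T   F   T   F   T   F   T   F   F
  5   T   F   T   F   T   F   T   T   F   T   F   T   F   T   F   T
  6   T   F   T   F   T   F   T   T   F   T   F   T   F   T   F   T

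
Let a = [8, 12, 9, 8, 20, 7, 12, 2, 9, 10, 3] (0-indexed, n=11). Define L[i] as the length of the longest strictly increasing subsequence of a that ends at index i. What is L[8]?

2

   i    0    1    2    3    4    5    6    7    8    9   10
a[i]    8   12    9    8   20    7   12    2    9   10    3
L[i]    1    2    2    1    3    1    3    1    2    3    2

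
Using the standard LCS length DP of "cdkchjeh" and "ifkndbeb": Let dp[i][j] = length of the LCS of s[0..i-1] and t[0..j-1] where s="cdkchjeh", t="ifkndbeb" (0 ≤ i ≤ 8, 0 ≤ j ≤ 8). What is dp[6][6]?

   ''  i  f  k  n  d  b  e  b
''  0  0  0  0  0  0  0  0  0
 c  0  0  0  0  0  0  0  0  0
 d  0  0  0  0  0  1  1  1  1
 k  0  0  0  1  1  1  1  1  1
 c  0  0  0  1  1  1  1  1  1
 h  0  0  0  1  1  1  1  1  1
 j  0  0  0  1  1  1  1  1  1
 e  0  0  0  1  1  1  1  2  2
 h  0  0  0  1  1  1  1  2  2

1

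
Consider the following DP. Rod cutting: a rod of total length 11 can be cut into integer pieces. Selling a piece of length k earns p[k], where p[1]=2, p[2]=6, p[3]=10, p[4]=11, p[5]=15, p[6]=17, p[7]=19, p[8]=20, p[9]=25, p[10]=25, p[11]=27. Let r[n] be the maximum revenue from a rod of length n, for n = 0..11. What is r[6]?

20

   n    0    1    2    3    4    5    6    7    8    9   10   11
r[n]    0    2    6   10   12   16   20   22   26   30   32   36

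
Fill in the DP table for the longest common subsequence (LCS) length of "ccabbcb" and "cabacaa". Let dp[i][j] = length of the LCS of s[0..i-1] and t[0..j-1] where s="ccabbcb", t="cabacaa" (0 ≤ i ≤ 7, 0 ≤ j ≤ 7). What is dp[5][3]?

3

   ''  c  a  b  a  c  a  a
''  0  0  0  0  0  0  0  0
 c  0  1  1  1  1  1  1  1
 c  0  1  1  1  1  2  2  2
 a  0  1  2  2  2  2  3  3
 b  0  1  2  3  3  3  3  3
 b  0  1  2  3  3  3  3  3
 c  0  1  2  3  3  4  4  4
 b  0  1  2  3  3  4  4  4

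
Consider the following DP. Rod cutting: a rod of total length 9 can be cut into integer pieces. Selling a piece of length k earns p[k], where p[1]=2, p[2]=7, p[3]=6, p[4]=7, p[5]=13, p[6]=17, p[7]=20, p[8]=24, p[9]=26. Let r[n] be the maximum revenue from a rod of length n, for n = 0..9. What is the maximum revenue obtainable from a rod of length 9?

30

   n    0    1    2    3    4    5    6    7    8    9
r[n]    0    2    7    9   14   16   21   23   28   30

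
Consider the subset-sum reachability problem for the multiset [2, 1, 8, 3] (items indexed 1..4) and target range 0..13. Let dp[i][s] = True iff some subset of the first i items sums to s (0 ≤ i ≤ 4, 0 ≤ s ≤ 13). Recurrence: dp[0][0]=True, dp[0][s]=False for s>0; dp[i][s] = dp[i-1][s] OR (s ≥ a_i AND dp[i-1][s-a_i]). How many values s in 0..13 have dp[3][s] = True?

8

i\s   0   1   2   3   4   5   6   7   8   9  10  11  12  13
  0   T   F   F   F   F   F   F   F   F   F   F   F   F   F
  1   T   F   T   F   F   F   F   F   F   F   F   F   F   F
  2   T   T   T   T   F   F   F   F   F   F   F   F   F   F
  3   T   T   T   T   F   F   F   F   T   T   T   T   F   F
  4   T   T   T   T   T   T   T   F   T   T   T   T   T   T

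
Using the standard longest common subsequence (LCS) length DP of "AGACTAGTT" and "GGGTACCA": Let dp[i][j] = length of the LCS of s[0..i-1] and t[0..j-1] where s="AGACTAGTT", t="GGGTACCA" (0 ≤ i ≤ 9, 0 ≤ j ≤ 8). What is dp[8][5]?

3

   ''  G  G  G  T  A  C  C  A
''  0  0  0  0  0  0  0  0  0
 A  0  0  0  0  0  1  1  1  1
 G  0  1  1  1  1  1  1  1  1
 A  0  1  1  1  1  2  2  2  2
 C  0  1  1  1  1  2  3  3  3
 T  0  1  1  1  2  2  3  3  3
 A  0  1  1  1  2  3  3  3  4
 G  0  1  2  2  2  3  3  3  4
 T  0  1  2  2  3  3  3  3  4
 T  0  1  2  2  3  3  3  3  4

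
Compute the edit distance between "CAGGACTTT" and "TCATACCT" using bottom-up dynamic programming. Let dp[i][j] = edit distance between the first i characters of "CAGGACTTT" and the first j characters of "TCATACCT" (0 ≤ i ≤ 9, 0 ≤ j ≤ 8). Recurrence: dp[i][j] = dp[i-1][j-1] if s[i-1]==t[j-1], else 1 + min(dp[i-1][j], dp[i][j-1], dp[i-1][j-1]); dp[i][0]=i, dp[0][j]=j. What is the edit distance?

5

   ''  T  C  A  T  A  C  C  T
''  0  1  2  3  4  5  6  7  8
 C  1  1  1  2  3  4  5  6  7
 A  2  2  2  1  2  3  4  5  6
 G  3  3  3  2  2  3  4  5  6
 G  4  4  4  3  3  3  4  5  6
 A  5  5  5  4  4  3  4  5  6
 C  6  6  5  5  5  4  3  4  5
 T  7  6  6  6  5  5  4  4  4
 T  8  7  7  7  6  6  5  5  4
 T  9  8  8  8  7  7  6  6  5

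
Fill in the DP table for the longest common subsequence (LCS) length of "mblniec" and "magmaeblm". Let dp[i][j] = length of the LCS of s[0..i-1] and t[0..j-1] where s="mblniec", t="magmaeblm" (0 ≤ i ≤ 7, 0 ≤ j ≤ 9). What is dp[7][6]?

   ''  m  a  g  m  a  e  b  l  m
''  0  0  0  0  0  0  0  0  0  0
 m  0  1  1  1  1  1  1  1  1  1
 b  0  1  1  1  1  1  1  2  2  2
 l  0  1  1  1  1  1  1  2  3  3
 n  0  1  1  1  1  1  1  2  3  3
 i  0  1  1  1  1  1  1  2  3  3
 e  0  1  1  1  1  1  2  2  3  3
 c  0  1  1  1  1  1  2  2  3  3

2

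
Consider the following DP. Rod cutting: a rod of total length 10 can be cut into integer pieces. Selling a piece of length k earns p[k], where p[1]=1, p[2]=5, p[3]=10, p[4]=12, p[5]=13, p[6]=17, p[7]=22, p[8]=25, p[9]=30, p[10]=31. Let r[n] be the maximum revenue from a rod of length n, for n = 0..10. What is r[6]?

20

   n    0    1    2    3    4    5    6    7    8    9   10
r[n]    0    1    5   10   12   15   20   22   25   30   32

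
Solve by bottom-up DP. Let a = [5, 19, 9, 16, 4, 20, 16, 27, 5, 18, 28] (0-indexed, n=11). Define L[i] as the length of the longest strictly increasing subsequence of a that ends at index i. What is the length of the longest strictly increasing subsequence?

6

   i    0    1    2    3    4    5    6    7    8    9   10
a[i]    5   19    9   16    4   20   16   27    5   18   28
L[i]    1    2    2    3    1    4    3    5    2    4    6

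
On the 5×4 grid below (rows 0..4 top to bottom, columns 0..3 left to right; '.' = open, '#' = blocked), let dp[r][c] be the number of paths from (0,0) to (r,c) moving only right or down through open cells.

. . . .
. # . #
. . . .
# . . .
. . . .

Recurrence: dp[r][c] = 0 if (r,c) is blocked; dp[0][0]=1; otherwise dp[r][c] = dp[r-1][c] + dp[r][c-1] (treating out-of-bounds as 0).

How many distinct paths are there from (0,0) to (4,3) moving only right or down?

r\c   0   1   2   3
  0   1   1   1   1
  1   1   0   1   0
  2   1   1   2   2
  3   0   1   3   5
  4   0   1   4   9

9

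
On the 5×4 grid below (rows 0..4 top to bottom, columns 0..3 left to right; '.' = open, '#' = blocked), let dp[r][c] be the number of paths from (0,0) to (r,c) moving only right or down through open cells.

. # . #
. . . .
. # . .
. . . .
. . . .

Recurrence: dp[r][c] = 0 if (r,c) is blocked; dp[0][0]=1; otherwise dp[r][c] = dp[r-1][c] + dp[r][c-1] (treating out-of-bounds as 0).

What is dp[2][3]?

2

r\c   0   1   2   3
  0   1   0   0   0
  1   1   1   1   1
  2   1   0   1   2
  3   1   1   2   4
  4   1   2   4   8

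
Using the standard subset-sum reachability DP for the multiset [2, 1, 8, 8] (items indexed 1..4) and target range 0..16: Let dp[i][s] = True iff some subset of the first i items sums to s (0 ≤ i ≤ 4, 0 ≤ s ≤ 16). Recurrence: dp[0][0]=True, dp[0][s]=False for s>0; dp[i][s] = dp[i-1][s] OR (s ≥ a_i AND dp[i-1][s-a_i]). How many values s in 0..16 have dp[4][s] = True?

i\s   0   1   2   3   4   5   6   7   8   9  10  11  12  13  14  15  16
  0   T   F   F   F   F   F   F   F   F   F   F   F   F   F   F   F   F
  1   T   F   T   F   F   F   F   F   F   F   F   F   F   F   F   F   F
  2   T   T   T   T   F   F   F   F   F   F   F   F   F   F   F   F   F
  3   T   T   T   T   F   F   F   F   T   T   T   T   F   F   F   F   F
  4   T   T   T   T   F   F   F   F   T   T   T   T   F   F   F   F   T

9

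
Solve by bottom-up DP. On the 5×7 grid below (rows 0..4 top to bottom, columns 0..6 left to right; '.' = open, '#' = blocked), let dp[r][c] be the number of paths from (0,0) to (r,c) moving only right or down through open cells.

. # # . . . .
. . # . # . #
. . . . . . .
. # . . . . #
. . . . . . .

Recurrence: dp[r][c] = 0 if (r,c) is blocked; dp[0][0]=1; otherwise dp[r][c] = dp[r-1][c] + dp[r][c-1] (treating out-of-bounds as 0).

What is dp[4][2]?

3

r\c   0   1   2   3   4   5   6
  0   1   0   0   0   0   0   0
  1   1   1   0   0   0   0   0
  2   1   2   2   2   2   2   2
  3   1   0   2   4   6   8   0
  4   1   1   3   7  13  21  21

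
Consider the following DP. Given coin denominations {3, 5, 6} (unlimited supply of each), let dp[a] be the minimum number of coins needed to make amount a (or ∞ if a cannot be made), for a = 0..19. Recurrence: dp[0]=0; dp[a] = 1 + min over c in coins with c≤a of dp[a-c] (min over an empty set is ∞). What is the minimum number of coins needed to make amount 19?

4

 a  0  1  2  3  4  5  6  7  8  9 10 11 12 13 14 15 16 17 18 19
dp  0  -  -  1  -  1  1  -  2  2  2  2  2  3  3  3  3  3  3  4
(- denotes ∞ / unreachable)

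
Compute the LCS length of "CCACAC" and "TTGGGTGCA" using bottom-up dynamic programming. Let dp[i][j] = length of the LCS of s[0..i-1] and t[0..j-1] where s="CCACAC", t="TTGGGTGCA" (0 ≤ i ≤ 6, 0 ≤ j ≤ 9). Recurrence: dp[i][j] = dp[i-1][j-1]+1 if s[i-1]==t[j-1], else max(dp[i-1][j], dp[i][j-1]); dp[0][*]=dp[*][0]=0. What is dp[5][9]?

   ''  T  T  G  G  G  T  G  C  A
''  0  0  0  0  0  0  0  0  0  0
 C  0  0  0  0  0  0  0  0  1  1
 C  0  0  0  0  0  0  0  0  1  1
 A  0  0  0  0  0  0  0  0  1  2
 C  0  0  0  0  0  0  0  0  1  2
 A  0  0  0  0  0  0  0  0  1  2
 C  0  0  0  0  0  0  0  0  1  2

2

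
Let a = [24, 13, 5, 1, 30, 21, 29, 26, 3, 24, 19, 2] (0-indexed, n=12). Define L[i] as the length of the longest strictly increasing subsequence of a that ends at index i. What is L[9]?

3

   i    0    1    2    3    4    5    6    7    8    9   10   11
a[i]   24   13    5    1   30   21   29   26    3   24   19    2
L[i]    1    1    1    1    2    2    3    3    2    3    3    2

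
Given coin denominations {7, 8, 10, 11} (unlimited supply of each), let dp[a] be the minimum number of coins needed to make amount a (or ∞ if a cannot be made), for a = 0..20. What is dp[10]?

 a  0  1  2  3  4  5  6  7  8  9 10 11 12 13 14 15 16 17 18 19 20
dp  0  -  -  -  -  -  -  1  1  -  1  1  -  -  2  2  2  2  2  2  2
(- denotes ∞ / unreachable)

1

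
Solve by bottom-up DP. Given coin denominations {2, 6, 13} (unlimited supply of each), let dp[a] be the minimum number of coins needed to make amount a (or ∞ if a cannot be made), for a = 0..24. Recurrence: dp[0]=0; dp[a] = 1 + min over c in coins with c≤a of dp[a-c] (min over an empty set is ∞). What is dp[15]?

2

 a  0  1  2  3  4  5  6  7  8  9 10 11 12 13 14 15 16 17 18 19 20 21 22 23 24
dp  0  -  1  -  2  -  1  -  2  -  3  -  2  1  3  2  4  3  3  2  4  3  5  4  4
(- denotes ∞ / unreachable)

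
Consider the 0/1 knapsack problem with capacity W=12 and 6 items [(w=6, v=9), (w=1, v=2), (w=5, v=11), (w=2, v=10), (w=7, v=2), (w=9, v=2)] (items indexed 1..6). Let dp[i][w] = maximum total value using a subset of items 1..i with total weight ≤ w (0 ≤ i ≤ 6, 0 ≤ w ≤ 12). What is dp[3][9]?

i\w   0   1   2   3   4   5   6   7   8   9  10  11  12
  0   0   0   0   0   0   0   0   0   0   0   0   0   0
  1   0   0   0   0   0   0   9   9   9   9   9   9   9
  2   0   2   2   2   2   2   9  11  11  11  11  11  11
  3   0   2   2   2   2  11  13  13  13  13  13  20  22
  4   0   2  10  12  12  12  13  21  23  23  23  23  23
  5   0   2  10  12  12  12  13  21  23  23  23  23  23
  6   0   2  10  12  12  12  13  21  23  23  23  23  23

13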